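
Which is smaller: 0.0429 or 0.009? 0.009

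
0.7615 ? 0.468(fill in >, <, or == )>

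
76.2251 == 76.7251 False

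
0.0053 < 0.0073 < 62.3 True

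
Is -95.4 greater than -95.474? Yes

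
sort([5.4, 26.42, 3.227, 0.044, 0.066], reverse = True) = [26.42, 5.4, 3.227, 0.066, 0.044]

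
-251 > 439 False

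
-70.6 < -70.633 False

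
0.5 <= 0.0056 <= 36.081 False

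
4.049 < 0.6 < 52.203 False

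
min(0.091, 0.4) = 0.091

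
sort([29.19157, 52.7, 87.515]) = [29.19157, 52.7, 87.515]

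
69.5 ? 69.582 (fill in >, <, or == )<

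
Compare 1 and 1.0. They are equal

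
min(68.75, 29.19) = 29.19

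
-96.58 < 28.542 True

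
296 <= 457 True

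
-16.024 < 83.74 True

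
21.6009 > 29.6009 False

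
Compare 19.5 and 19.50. They are equal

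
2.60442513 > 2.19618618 True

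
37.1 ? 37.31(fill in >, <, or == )<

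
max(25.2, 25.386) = 25.386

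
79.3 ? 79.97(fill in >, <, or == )<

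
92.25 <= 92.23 False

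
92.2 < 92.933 True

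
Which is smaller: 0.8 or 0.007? 0.007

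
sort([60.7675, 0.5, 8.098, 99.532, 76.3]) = [0.5, 8.098, 60.7675, 76.3, 99.532]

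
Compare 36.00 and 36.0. They are equal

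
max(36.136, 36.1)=36.136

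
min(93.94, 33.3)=33.3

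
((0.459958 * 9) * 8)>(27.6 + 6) False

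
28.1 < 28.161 True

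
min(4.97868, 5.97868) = 4.97868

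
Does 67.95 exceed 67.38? Yes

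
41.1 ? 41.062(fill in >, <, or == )>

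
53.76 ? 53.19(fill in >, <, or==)>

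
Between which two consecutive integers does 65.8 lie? 65 and 66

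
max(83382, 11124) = 83382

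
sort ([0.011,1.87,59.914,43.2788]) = [0.011,1.87,43.2788,59.914]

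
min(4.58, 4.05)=4.05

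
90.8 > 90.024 True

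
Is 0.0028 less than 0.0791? Yes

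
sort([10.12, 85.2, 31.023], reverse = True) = [85.2, 31.023, 10.12]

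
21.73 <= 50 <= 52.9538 True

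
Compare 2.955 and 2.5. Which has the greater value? 2.955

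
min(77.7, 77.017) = 77.017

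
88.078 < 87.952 False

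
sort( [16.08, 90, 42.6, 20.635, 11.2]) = [11.2, 16.08, 20.635, 42.6, 90]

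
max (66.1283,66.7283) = 66.7283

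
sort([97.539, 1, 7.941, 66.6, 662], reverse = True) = [662, 97.539, 66.6, 7.941, 1]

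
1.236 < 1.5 True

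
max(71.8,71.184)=71.8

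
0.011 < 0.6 True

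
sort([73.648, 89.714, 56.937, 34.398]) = [34.398, 56.937, 73.648, 89.714]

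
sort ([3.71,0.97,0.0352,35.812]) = [0.0352,0.97,3.71,35.812]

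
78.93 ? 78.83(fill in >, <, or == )>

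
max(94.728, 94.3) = 94.728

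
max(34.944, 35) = 35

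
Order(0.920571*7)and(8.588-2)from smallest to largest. (0.920571*7), (8.588-2)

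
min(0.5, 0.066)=0.066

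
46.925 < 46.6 False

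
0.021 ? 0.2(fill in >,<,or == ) <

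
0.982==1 False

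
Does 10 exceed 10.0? No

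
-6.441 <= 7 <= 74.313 True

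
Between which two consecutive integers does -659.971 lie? -660 and -659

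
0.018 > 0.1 False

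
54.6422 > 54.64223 False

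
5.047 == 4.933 False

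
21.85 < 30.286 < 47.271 True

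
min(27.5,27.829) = 27.5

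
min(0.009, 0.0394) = 0.009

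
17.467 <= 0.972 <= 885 False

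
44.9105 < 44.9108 True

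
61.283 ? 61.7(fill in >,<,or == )<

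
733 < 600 False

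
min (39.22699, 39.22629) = 39.22629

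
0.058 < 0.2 True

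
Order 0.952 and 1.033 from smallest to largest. 0.952, 1.033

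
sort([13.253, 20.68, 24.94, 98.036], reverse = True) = [98.036, 24.94, 20.68, 13.253]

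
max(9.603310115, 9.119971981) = 9.603310115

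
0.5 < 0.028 False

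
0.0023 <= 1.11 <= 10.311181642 True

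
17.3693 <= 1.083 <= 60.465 False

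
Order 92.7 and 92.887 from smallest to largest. 92.7, 92.887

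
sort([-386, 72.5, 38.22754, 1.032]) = [-386, 1.032, 38.22754, 72.5]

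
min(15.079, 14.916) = 14.916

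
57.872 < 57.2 False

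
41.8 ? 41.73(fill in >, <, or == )>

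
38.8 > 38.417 True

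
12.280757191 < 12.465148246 True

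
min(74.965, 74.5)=74.5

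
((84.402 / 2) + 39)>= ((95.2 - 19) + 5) True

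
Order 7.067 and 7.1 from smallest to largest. 7.067,7.1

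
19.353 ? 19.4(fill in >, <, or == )<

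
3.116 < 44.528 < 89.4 True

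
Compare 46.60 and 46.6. They are equal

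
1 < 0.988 False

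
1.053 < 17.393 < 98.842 True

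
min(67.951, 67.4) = 67.4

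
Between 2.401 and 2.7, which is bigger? 2.7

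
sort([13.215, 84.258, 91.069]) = [13.215, 84.258, 91.069]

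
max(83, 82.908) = 83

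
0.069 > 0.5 False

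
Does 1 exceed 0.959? Yes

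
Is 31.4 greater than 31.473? No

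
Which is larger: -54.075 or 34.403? 34.403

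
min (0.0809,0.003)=0.003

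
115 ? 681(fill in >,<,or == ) <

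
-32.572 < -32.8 False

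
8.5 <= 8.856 True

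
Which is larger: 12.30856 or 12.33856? 12.33856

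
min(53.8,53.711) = 53.711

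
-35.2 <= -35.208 False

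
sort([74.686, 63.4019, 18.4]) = [18.4, 63.4019, 74.686]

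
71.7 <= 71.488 False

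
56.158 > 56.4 False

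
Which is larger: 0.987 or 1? 1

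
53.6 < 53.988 True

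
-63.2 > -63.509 True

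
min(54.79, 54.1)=54.1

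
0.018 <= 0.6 True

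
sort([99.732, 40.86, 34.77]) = [34.77, 40.86, 99.732]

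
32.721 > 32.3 True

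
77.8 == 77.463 False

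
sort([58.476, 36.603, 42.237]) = [36.603, 42.237, 58.476]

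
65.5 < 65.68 True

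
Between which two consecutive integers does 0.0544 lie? 0 and 1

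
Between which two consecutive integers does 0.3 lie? 0 and 1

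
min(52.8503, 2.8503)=2.8503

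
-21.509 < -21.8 False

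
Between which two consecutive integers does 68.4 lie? 68 and 69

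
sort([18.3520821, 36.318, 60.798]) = [18.3520821, 36.318, 60.798]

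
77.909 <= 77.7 False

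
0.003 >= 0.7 False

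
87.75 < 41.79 False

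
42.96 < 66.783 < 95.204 True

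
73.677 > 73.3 True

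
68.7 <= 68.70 True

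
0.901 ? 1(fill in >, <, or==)<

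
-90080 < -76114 True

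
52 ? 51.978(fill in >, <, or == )>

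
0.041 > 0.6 False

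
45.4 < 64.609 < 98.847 True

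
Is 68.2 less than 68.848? Yes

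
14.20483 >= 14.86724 False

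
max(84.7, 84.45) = 84.7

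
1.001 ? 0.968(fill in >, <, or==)>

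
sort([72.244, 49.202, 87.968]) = [49.202, 72.244, 87.968]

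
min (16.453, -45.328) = -45.328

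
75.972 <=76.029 True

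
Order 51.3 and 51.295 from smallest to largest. 51.295, 51.3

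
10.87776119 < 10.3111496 False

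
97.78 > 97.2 True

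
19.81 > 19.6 True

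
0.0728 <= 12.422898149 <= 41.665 True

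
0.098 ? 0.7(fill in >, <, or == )<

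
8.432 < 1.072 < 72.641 False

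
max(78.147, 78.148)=78.148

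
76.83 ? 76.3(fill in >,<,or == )>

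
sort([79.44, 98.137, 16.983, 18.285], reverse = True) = [98.137, 79.44, 18.285, 16.983]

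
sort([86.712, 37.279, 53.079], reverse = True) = [86.712, 53.079, 37.279]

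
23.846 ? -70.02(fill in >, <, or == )>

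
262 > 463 False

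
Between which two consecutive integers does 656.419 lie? 656 and 657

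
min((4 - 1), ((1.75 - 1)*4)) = 3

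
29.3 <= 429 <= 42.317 False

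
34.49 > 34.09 True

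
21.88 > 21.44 True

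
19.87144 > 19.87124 True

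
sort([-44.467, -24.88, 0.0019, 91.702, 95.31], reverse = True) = [95.31, 91.702, 0.0019, -24.88, -44.467]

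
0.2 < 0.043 False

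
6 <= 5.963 False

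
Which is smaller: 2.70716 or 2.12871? 2.12871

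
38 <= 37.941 False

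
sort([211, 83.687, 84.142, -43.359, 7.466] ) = [-43.359, 7.466, 83.687, 84.142, 211]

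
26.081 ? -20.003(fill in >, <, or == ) >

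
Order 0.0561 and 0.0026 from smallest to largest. 0.0026, 0.0561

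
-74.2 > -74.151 False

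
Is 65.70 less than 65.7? No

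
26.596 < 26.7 True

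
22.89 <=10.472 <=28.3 False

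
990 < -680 False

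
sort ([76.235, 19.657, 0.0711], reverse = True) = [76.235, 19.657, 0.0711]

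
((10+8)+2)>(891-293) False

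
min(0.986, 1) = 0.986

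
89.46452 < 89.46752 True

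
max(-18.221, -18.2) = -18.2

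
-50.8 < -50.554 True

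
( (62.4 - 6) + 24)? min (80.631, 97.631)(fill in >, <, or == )<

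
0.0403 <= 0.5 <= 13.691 True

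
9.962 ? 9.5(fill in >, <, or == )>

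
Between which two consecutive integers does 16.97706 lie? 16 and 17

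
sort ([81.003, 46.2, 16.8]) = [16.8, 46.2, 81.003]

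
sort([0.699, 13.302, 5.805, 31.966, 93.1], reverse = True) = [93.1, 31.966, 13.302, 5.805, 0.699]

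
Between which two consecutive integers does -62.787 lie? -63 and -62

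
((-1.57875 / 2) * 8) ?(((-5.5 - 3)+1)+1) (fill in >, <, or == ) >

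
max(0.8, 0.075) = 0.8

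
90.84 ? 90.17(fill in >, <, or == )>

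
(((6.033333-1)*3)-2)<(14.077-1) False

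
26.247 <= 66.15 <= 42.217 False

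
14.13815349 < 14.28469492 True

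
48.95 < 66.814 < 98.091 True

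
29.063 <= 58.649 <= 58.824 True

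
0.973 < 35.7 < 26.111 False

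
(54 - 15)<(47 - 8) False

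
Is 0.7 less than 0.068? No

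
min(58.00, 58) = 58.00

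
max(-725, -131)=-131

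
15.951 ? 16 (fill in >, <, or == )<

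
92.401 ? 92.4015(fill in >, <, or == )<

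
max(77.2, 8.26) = 77.2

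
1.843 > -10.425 True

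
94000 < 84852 False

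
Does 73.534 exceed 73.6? No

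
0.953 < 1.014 True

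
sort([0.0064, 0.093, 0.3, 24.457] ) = [0.0064, 0.093, 0.3, 24.457]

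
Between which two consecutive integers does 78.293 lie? 78 and 79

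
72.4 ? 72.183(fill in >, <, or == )>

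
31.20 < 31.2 False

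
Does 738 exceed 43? Yes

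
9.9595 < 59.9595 True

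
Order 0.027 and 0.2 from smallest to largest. 0.027, 0.2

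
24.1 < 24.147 True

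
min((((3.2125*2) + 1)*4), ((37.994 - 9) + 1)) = 29.7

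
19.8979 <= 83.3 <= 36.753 False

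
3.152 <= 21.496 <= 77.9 True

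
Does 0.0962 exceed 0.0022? Yes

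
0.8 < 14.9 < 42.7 True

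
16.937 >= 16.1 True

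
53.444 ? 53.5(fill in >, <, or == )<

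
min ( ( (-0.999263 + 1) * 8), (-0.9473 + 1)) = 0.005896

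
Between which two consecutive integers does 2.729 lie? 2 and 3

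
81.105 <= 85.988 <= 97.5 True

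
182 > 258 False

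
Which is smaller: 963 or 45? 45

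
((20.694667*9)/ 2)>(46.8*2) False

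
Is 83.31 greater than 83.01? Yes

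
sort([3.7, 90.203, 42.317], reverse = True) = [90.203, 42.317, 3.7]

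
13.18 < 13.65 True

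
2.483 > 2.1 True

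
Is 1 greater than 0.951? Yes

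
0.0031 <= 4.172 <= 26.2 True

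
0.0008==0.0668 False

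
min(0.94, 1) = 0.94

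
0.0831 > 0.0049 True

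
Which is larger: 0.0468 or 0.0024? 0.0468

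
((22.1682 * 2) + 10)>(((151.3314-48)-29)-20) True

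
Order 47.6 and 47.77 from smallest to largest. 47.6, 47.77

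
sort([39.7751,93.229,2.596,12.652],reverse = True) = [93.229,39.7751,12.652,2.596]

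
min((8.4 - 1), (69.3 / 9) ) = 7.4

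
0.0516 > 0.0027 True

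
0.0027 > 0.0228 False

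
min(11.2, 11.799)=11.2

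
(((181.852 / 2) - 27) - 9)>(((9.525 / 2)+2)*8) True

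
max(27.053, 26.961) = 27.053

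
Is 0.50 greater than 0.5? No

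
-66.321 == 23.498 False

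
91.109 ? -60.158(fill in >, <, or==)>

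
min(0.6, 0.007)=0.007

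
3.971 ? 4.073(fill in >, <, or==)<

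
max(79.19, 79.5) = 79.5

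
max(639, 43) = 639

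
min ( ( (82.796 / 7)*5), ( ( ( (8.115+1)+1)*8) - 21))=59.14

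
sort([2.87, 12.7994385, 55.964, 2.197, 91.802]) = [2.197, 2.87, 12.7994385, 55.964, 91.802]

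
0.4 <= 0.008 False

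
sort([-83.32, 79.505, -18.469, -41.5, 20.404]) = [-83.32, -41.5, -18.469, 20.404, 79.505]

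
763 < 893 True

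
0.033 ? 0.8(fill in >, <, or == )<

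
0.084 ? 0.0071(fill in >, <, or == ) >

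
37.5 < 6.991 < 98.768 False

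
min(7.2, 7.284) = 7.2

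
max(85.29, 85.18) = 85.29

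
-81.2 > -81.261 True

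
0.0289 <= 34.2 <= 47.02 True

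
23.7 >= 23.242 True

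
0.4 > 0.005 True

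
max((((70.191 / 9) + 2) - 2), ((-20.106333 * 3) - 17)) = 7.799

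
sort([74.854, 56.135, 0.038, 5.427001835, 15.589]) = [0.038, 5.427001835, 15.589, 56.135, 74.854]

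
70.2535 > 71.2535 False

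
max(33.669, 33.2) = 33.669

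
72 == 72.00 True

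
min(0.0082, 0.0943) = 0.0082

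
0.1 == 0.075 False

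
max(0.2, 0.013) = 0.2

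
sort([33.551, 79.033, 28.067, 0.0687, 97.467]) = [0.0687, 28.067, 33.551, 79.033, 97.467]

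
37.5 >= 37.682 False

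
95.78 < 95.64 False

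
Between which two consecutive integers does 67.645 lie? 67 and 68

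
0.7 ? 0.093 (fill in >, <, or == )>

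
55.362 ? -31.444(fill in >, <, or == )>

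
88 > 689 False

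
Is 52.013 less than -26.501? No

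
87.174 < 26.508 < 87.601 False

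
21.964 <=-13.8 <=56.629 False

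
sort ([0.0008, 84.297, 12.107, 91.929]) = [0.0008, 12.107, 84.297, 91.929]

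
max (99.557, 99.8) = 99.8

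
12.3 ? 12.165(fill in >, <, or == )>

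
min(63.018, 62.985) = 62.985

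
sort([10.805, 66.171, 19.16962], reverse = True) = [66.171, 19.16962, 10.805]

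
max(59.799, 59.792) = 59.799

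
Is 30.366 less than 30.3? No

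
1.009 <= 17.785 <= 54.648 True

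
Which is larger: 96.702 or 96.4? 96.702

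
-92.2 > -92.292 True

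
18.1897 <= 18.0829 False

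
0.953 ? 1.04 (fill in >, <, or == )<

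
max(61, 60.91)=61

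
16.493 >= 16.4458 True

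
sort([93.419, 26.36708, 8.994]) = [8.994, 26.36708, 93.419]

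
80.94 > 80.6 True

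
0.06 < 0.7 True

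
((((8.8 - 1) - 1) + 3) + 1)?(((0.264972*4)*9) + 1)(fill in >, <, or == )>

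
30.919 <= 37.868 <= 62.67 True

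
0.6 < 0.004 False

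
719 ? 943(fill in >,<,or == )<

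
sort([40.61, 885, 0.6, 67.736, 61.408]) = [0.6, 40.61, 61.408, 67.736, 885]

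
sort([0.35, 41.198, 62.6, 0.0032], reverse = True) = [62.6, 41.198, 0.35, 0.0032]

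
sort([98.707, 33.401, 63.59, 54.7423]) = [33.401, 54.7423, 63.59, 98.707]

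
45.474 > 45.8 False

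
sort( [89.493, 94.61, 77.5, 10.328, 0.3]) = [0.3, 10.328, 77.5, 89.493, 94.61]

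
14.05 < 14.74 True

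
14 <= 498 True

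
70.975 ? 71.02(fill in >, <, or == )<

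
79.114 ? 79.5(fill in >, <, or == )<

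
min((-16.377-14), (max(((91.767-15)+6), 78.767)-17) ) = -30.377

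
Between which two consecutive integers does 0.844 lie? 0 and 1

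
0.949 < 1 True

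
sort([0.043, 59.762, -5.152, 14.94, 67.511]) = [-5.152, 0.043, 14.94, 59.762, 67.511]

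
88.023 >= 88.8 False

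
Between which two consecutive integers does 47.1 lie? 47 and 48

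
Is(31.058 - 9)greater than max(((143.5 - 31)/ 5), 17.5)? No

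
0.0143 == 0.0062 False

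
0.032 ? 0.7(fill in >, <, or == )<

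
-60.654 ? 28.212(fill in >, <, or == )<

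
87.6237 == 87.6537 False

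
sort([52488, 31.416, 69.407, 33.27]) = [31.416, 33.27, 69.407, 52488]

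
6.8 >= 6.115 True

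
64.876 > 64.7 True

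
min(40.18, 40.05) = 40.05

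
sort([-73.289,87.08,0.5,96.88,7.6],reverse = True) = [96.88,87.08,7.6,0.5,-73.289]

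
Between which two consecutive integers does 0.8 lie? 0 and 1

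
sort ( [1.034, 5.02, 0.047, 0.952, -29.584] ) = [-29.584, 0.047, 0.952, 1.034, 5.02]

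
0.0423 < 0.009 False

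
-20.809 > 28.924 False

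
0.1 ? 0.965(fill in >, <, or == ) <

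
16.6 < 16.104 False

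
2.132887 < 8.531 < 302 True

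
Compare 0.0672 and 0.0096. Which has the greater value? 0.0672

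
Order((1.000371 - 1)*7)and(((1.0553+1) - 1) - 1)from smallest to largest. ((1.000371 - 1)*7), (((1.0553+1) - 1) - 1)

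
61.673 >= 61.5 True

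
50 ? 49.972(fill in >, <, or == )>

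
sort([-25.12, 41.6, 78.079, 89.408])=[-25.12, 41.6, 78.079, 89.408]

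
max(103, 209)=209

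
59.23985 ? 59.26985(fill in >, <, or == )<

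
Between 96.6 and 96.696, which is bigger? 96.696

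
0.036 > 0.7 False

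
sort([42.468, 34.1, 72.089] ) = [34.1, 42.468, 72.089]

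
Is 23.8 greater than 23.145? Yes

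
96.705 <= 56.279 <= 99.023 False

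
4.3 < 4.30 False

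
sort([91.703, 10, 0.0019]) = [0.0019, 10, 91.703]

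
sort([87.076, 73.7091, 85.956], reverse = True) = [87.076, 85.956, 73.7091]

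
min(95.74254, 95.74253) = 95.74253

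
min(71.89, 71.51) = 71.51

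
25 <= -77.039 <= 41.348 False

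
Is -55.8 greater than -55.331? No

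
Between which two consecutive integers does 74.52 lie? 74 and 75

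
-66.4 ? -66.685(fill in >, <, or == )>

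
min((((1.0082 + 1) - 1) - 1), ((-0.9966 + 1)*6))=0.0082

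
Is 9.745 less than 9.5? No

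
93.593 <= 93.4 False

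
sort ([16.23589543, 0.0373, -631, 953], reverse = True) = [953, 16.23589543, 0.0373, -631]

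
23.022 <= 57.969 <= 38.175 False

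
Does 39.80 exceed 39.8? No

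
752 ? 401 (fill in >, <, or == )>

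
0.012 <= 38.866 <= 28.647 False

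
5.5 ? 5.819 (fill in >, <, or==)<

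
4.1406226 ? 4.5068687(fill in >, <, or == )<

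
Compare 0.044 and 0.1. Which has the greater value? 0.1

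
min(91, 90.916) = 90.916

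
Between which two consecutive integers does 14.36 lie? 14 and 15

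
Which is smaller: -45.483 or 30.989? -45.483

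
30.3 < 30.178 False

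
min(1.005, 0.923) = 0.923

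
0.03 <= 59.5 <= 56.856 False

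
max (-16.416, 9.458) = 9.458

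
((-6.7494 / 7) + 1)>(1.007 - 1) True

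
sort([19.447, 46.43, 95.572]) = [19.447, 46.43, 95.572]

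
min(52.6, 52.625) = 52.6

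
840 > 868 False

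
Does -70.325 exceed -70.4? Yes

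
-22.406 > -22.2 False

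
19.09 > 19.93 False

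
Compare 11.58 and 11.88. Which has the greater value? 11.88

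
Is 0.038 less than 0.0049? No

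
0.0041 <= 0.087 True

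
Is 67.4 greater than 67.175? Yes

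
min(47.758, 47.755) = 47.755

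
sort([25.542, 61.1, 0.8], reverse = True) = [61.1, 25.542, 0.8]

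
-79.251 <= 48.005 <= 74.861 True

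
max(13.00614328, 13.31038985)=13.31038985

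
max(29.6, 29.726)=29.726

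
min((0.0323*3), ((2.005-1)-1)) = 0.005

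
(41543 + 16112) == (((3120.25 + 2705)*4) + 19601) False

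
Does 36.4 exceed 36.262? Yes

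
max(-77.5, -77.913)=-77.5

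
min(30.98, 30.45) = 30.45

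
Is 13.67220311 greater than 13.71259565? No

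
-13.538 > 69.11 False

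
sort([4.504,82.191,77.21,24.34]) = [4.504,24.34,77.21,82.191]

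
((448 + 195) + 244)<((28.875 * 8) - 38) False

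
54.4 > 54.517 False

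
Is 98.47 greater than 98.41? Yes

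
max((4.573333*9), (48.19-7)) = 41.19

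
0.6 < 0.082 False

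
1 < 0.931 False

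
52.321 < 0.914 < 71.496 False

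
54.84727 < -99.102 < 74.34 False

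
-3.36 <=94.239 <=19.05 False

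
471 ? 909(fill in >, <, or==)<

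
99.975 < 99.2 False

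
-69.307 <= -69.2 True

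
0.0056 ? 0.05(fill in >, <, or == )<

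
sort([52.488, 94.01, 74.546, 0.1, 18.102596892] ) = [0.1, 18.102596892, 52.488, 74.546, 94.01]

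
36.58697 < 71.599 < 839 True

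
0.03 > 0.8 False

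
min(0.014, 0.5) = 0.014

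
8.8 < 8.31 False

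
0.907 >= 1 False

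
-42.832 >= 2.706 False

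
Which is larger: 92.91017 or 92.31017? 92.91017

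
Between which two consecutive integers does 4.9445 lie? 4 and 5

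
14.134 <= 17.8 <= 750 True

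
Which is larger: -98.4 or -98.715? -98.4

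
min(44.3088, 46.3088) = 44.3088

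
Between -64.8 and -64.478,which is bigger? -64.478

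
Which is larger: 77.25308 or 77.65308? 77.65308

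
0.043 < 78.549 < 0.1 False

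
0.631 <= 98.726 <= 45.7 False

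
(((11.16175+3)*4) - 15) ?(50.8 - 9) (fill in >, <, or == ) <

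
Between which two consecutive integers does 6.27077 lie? 6 and 7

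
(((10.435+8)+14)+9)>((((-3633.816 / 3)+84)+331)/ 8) True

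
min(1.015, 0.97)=0.97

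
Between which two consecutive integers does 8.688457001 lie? 8 and 9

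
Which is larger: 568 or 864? 864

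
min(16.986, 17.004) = 16.986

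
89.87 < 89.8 False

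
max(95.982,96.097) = 96.097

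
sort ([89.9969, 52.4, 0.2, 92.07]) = [0.2, 52.4, 89.9969, 92.07]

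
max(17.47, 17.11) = 17.47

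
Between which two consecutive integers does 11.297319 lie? 11 and 12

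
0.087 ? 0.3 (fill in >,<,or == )<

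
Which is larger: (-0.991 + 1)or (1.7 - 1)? (1.7 - 1)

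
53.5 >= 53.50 True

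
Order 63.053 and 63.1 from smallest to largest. 63.053,63.1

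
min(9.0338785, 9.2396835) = 9.0338785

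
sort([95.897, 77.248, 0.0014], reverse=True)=[95.897, 77.248, 0.0014]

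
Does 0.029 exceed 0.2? No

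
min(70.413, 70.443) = 70.413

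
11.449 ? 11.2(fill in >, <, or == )>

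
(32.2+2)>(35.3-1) False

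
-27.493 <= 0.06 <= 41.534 True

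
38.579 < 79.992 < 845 True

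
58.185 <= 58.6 True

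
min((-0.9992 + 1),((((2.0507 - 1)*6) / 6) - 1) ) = 0.0008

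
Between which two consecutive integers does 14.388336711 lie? 14 and 15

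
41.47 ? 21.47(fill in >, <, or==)>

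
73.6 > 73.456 True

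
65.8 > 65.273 True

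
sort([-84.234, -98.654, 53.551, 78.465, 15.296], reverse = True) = [78.465, 53.551, 15.296, -84.234, -98.654]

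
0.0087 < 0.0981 True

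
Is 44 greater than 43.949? Yes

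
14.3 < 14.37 True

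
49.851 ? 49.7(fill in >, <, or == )>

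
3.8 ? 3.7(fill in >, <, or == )>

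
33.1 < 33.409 True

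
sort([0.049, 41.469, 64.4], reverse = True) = [64.4, 41.469, 0.049]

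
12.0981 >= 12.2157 False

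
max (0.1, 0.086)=0.1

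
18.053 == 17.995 False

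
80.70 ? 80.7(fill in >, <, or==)==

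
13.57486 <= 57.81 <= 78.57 True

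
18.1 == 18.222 False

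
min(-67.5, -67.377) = -67.5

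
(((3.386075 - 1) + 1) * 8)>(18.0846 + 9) True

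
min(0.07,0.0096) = 0.0096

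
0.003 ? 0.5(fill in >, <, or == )<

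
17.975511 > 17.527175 True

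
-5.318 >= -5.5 True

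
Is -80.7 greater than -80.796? Yes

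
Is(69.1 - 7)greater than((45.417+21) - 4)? No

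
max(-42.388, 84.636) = 84.636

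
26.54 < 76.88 True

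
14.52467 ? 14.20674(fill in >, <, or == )>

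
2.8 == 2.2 False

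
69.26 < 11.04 False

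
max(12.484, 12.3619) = 12.484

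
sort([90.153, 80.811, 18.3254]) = [18.3254, 80.811, 90.153]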